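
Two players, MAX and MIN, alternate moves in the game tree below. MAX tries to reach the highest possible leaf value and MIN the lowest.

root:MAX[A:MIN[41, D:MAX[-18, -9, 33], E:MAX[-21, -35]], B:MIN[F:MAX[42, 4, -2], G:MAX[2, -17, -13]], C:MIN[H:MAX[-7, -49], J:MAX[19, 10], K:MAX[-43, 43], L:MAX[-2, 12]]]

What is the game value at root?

2

D (MAX): max(-18, -9, 33) = 33
E (MAX): max(-21, -35) = -21
A (MIN): min(41, 33, -21) = -21
F (MAX): max(42, 4, -2) = 42
G (MAX): max(2, -17, -13) = 2
B (MIN): min(42, 2) = 2
H (MAX): max(-7, -49) = -7
J (MAX): max(19, 10) = 19
K (MAX): max(-43, 43) = 43
L (MAX): max(-2, 12) = 12
C (MIN): min(-7, 19, 43, 12) = -7
root (MAX): max(-21, 2, -7) = 2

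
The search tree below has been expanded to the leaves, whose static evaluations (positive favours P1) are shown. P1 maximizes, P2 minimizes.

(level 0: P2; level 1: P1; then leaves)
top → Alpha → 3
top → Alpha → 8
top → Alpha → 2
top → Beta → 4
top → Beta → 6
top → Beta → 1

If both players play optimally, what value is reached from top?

Alpha (P1): max(3, 8, 2) = 8
Beta (P1): max(4, 6, 1) = 6
top (P2): min(8, 6) = 6

6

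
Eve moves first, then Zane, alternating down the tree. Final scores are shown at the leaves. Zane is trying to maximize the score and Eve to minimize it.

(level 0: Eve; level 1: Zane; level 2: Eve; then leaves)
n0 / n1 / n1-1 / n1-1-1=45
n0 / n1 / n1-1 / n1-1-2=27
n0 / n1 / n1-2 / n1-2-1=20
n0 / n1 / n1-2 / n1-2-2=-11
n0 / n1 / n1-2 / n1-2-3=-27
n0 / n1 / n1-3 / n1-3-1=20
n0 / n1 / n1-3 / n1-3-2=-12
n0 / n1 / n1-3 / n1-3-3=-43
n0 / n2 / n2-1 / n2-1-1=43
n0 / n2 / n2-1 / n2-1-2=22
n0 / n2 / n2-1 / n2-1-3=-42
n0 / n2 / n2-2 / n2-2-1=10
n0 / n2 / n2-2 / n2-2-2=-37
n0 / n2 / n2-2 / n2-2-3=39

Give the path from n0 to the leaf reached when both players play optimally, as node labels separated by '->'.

n1-1 (Eve): min(45, 27) = 27
n1-2 (Eve): min(20, -11, -27) = -27
n1-3 (Eve): min(20, -12, -43) = -43
n1 (Zane): max(27, -27, -43) = 27
n2-1 (Eve): min(43, 22, -42) = -42
n2-2 (Eve): min(10, -37, 39) = -37
n2 (Zane): max(-42, -37) = -37
n0 (Eve): min(27, -37) = -37
At n0, Eve picks n2 (lowest: -37).
At n2, Zane picks n2-2 (highest: -37).
At n2-2, Eve picks n2-2-2 (lowest: -37).
Terminal value -37.

n0 -> n2 -> n2-2 -> n2-2-2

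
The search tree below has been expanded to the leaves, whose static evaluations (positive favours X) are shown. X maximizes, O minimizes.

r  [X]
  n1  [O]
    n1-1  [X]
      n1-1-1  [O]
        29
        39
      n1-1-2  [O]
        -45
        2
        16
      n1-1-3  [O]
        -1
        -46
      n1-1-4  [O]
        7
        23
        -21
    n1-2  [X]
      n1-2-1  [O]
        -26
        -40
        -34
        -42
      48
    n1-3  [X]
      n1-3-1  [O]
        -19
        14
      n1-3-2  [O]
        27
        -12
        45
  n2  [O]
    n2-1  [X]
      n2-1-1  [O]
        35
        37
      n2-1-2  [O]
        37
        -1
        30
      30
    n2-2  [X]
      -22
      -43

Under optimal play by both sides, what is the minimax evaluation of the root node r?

n1-1-1 (O): min(29, 39) = 29
n1-1-2 (O): min(-45, 2, 16) = -45
n1-1-3 (O): min(-1, -46) = -46
n1-1-4 (O): min(7, 23, -21) = -21
n1-1 (X): max(29, -45, -46, -21) = 29
n1-2-1 (O): min(-26, -40, -34, -42) = -42
n1-2 (X): max(-42, 48) = 48
n1-3-1 (O): min(-19, 14) = -19
n1-3-2 (O): min(27, -12, 45) = -12
n1-3 (X): max(-19, -12) = -12
n1 (O): min(29, 48, -12) = -12
n2-1-1 (O): min(35, 37) = 35
n2-1-2 (O): min(37, -1, 30) = -1
n2-1 (X): max(35, -1, 30) = 35
n2-2 (X): max(-22, -43) = -22
n2 (O): min(35, -22) = -22
r (X): max(-12, -22) = -12

-12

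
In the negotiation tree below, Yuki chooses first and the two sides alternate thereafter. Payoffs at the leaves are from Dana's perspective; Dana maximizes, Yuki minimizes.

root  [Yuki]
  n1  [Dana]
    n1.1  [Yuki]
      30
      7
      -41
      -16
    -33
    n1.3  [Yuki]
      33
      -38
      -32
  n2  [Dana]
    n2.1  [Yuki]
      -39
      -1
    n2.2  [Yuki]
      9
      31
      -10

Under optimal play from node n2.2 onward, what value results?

-10

n2.2 (Yuki): min(9, 31, -10) = -10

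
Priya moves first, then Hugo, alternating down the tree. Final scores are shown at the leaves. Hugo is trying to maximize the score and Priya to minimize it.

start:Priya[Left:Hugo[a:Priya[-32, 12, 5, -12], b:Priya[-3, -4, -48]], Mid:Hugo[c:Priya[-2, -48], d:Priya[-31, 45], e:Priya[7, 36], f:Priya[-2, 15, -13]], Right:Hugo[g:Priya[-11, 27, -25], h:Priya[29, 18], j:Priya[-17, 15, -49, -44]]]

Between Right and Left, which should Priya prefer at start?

g (Priya): min(-11, 27, -25) = -25
h (Priya): min(29, 18) = 18
j (Priya): min(-17, 15, -49, -44) = -49
Right (Hugo): max(-25, 18, -49) = 18
a (Priya): min(-32, 12, 5, -12) = -32
b (Priya): min(-3, -4, -48) = -48
Left (Hugo): max(-32, -48) = -32
Priya prefers the lower value; Right=18, Left=-32. Left is better since -32 < 18.

Left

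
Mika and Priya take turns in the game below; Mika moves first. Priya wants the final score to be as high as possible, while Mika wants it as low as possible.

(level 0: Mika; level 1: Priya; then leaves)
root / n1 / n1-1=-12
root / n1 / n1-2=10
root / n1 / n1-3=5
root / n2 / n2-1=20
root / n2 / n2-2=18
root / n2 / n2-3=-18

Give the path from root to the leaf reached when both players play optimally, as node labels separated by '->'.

root -> n1 -> n1-2

n1 (Priya): max(-12, 10, 5) = 10
n2 (Priya): max(20, 18, -18) = 20
root (Mika): min(10, 20) = 10
At root, Mika picks n1 (lowest: 10).
At n1, Priya picks n1-2 (highest: 10).
Terminal value 10.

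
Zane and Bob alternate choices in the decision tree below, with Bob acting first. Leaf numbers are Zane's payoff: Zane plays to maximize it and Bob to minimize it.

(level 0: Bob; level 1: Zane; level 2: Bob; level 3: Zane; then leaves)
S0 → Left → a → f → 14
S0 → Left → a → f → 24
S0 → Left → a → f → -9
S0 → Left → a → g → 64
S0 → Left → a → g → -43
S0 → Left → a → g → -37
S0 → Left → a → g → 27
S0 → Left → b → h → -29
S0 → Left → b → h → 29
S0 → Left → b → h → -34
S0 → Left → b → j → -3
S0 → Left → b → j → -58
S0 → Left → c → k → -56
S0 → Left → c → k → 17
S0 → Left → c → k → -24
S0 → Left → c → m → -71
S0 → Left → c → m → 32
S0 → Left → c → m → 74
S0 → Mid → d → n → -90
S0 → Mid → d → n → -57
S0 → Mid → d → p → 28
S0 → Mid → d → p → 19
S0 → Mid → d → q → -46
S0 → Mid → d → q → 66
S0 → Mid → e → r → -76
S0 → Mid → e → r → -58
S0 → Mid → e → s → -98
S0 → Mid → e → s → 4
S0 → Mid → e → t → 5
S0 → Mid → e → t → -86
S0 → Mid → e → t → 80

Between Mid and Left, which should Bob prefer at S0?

n (Zane): max(-90, -57) = -57
p (Zane): max(28, 19) = 28
q (Zane): max(-46, 66) = 66
d (Bob): min(-57, 28, 66) = -57
r (Zane): max(-76, -58) = -58
s (Zane): max(-98, 4) = 4
t (Zane): max(5, -86, 80) = 80
e (Bob): min(-58, 4, 80) = -58
Mid (Zane): max(-57, -58) = -57
f (Zane): max(14, 24, -9) = 24
g (Zane): max(64, -43, -37, 27) = 64
a (Bob): min(24, 64) = 24
h (Zane): max(-29, 29, -34) = 29
j (Zane): max(-3, -58) = -3
b (Bob): min(29, -3) = -3
k (Zane): max(-56, 17, -24) = 17
m (Zane): max(-71, 32, 74) = 74
c (Bob): min(17, 74) = 17
Left (Zane): max(24, -3, 17) = 24
Bob prefers the lower value; Mid=-57, Left=24. Mid is better since -57 < 24.

Mid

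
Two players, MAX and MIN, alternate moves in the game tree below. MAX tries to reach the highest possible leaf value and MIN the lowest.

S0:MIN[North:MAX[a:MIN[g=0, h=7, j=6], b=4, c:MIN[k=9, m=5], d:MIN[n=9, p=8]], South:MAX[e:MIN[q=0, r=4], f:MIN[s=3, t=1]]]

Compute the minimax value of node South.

1

e (MIN): min(0, 4) = 0
f (MIN): min(3, 1) = 1
South (MAX): max(0, 1) = 1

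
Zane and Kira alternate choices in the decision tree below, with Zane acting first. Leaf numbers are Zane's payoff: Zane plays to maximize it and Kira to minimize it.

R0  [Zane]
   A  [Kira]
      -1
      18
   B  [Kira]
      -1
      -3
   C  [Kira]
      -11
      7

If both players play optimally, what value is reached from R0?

A (Kira): min(-1, 18) = -1
B (Kira): min(-1, -3) = -3
C (Kira): min(-11, 7) = -11
R0 (Zane): max(-1, -3, -11) = -1

-1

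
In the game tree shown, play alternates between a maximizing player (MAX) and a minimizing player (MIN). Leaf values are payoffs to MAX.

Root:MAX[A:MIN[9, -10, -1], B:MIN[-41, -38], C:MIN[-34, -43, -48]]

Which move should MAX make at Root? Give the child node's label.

A (MIN): min(9, -10, -1) = -10
B (MIN): min(-41, -38) = -41
C (MIN): min(-34, -43, -48) = -48
Root (MAX): max(-10, -41, -48) = -10
MAX at Root wants the highest of {A=-10, B=-41, C=-48}, so chooses A.

A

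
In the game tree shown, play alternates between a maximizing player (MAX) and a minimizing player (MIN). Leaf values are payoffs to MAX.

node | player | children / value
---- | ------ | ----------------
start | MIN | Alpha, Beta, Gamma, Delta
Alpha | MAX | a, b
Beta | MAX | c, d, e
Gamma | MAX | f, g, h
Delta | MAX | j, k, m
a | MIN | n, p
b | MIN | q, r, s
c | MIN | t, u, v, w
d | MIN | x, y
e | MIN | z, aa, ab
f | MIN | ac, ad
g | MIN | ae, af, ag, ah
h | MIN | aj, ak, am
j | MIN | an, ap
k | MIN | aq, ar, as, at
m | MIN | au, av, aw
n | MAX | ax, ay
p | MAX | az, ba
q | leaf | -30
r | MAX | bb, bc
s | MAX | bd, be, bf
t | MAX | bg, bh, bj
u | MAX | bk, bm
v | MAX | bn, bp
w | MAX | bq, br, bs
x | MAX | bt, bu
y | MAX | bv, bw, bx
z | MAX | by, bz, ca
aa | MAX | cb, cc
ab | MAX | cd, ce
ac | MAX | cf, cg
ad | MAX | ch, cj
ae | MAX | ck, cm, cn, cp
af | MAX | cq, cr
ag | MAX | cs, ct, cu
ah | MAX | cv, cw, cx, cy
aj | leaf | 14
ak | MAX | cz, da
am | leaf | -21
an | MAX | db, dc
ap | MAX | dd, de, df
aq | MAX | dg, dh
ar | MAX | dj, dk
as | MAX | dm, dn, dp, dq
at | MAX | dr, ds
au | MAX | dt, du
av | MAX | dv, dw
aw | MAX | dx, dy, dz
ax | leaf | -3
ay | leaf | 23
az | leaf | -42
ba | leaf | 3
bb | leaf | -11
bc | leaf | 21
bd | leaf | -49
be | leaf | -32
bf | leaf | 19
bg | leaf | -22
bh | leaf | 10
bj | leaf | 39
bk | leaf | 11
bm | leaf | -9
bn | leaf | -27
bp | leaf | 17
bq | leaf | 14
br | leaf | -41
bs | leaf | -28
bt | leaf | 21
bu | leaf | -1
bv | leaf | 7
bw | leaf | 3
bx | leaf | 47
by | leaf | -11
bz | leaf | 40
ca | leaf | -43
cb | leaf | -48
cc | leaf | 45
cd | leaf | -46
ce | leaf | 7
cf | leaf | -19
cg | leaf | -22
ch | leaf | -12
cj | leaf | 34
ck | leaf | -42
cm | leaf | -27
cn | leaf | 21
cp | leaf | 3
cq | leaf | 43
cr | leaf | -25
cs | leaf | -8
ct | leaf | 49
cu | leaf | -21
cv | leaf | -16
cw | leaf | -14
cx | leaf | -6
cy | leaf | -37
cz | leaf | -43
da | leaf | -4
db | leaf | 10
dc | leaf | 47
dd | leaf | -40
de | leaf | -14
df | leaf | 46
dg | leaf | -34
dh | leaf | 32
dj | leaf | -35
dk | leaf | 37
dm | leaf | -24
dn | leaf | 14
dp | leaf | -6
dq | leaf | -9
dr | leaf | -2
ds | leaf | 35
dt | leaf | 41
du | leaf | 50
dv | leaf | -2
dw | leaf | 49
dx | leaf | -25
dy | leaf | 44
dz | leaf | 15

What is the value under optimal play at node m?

au (MAX): max(41, 50) = 50
av (MAX): max(-2, 49) = 49
aw (MAX): max(-25, 44, 15) = 44
m (MIN): min(50, 49, 44) = 44

44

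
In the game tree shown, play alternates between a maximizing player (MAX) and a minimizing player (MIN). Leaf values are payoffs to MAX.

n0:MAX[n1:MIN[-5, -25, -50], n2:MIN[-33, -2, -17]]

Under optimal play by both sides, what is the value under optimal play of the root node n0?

-33

n1 (MIN): min(-5, -25, -50) = -50
n2 (MIN): min(-33, -2, -17) = -33
n0 (MAX): max(-50, -33) = -33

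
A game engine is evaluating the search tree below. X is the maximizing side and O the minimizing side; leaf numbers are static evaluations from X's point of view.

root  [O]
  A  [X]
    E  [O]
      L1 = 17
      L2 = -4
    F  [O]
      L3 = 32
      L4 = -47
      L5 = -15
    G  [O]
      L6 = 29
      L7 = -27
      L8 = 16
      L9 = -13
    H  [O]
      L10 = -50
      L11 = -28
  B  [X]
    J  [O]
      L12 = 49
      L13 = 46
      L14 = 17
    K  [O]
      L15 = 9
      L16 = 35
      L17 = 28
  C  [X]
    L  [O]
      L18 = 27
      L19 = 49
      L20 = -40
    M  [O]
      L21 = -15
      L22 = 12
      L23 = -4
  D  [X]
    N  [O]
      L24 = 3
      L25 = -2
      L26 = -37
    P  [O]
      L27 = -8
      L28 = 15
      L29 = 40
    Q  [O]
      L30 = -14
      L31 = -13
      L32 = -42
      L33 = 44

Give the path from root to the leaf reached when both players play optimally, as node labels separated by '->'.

root -> C -> M -> L21

E (O): min(17, -4) = -4
F (O): min(32, -47, -15) = -47
G (O): min(29, -27, 16, -13) = -27
H (O): min(-50, -28) = -50
A (X): max(-4, -47, -27, -50) = -4
J (O): min(49, 46, 17) = 17
K (O): min(9, 35, 28) = 9
B (X): max(17, 9) = 17
L (O): min(27, 49, -40) = -40
M (O): min(-15, 12, -4) = -15
C (X): max(-40, -15) = -15
N (O): min(3, -2, -37) = -37
P (O): min(-8, 15, 40) = -8
Q (O): min(-14, -13, -42, 44) = -42
D (X): max(-37, -8, -42) = -8
root (O): min(-4, 17, -15, -8) = -15
At root, O picks C (lowest: -15).
At C, X picks M (highest: -15).
At M, O picks L21 (lowest: -15).
Terminal value -15.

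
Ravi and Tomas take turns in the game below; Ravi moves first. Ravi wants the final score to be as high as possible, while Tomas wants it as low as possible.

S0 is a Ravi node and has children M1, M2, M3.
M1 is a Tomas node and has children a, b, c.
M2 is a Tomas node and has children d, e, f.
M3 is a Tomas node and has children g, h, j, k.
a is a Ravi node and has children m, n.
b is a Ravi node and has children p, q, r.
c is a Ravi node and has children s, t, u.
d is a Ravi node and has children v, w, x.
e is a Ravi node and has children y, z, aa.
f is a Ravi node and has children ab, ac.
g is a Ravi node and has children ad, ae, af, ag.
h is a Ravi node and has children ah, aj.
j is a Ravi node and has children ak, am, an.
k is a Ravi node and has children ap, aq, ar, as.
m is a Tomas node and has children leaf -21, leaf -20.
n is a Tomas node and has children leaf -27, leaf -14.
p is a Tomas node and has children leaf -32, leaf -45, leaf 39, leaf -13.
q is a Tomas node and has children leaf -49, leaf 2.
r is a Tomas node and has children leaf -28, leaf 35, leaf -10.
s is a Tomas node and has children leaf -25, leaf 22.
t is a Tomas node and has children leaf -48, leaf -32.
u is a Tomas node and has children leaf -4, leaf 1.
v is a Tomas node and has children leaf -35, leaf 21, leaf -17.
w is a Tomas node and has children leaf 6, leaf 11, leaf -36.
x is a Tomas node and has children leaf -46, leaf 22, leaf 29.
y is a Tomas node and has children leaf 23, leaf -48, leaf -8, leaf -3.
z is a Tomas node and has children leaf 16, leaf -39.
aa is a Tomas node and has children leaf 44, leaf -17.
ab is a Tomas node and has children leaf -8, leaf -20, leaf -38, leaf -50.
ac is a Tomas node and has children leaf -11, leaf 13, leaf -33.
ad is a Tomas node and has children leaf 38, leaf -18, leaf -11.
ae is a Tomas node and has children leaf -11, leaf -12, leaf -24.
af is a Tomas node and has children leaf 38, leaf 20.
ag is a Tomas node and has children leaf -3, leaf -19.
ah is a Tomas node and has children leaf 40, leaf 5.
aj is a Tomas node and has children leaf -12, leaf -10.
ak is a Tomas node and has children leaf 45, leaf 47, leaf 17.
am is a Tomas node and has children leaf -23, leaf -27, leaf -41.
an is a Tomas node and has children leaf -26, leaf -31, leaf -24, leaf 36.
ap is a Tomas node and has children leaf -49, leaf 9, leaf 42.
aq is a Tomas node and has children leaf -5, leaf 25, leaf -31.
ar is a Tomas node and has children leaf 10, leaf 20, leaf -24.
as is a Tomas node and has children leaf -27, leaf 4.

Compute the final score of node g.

20

ad (Tomas): min(38, -18, -11) = -18
ae (Tomas): min(-11, -12, -24) = -24
af (Tomas): min(38, 20) = 20
ag (Tomas): min(-3, -19) = -19
g (Ravi): max(-18, -24, 20, -19) = 20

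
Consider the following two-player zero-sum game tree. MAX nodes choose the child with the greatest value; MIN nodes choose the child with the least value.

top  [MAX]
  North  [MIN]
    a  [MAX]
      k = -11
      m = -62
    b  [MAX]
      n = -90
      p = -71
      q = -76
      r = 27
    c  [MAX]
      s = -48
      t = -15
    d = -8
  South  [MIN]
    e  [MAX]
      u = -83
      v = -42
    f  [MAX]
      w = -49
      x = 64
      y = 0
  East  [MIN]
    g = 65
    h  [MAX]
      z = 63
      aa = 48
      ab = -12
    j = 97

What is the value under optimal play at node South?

-42

e (MAX): max(-83, -42) = -42
f (MAX): max(-49, 64, 0) = 64
South (MIN): min(-42, 64) = -42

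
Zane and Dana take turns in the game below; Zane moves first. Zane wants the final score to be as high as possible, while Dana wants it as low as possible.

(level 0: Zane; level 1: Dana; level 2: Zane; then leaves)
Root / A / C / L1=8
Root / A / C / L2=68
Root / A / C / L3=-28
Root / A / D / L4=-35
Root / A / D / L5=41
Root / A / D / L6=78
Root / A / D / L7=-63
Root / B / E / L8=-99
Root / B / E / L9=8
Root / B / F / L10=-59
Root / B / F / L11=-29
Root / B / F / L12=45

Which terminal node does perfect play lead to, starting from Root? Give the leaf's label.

L2

C (Zane): max(8, 68, -28) = 68
D (Zane): max(-35, 41, 78, -63) = 78
A (Dana): min(68, 78) = 68
E (Zane): max(-99, 8) = 8
F (Zane): max(-59, -29, 45) = 45
B (Dana): min(8, 45) = 8
Root (Zane): max(68, 8) = 68
At Root, Zane picks A (highest: 68).
At A, Dana picks C (lowest: 68).
At C, Zane picks L2 (highest: 68).
Terminal value 68.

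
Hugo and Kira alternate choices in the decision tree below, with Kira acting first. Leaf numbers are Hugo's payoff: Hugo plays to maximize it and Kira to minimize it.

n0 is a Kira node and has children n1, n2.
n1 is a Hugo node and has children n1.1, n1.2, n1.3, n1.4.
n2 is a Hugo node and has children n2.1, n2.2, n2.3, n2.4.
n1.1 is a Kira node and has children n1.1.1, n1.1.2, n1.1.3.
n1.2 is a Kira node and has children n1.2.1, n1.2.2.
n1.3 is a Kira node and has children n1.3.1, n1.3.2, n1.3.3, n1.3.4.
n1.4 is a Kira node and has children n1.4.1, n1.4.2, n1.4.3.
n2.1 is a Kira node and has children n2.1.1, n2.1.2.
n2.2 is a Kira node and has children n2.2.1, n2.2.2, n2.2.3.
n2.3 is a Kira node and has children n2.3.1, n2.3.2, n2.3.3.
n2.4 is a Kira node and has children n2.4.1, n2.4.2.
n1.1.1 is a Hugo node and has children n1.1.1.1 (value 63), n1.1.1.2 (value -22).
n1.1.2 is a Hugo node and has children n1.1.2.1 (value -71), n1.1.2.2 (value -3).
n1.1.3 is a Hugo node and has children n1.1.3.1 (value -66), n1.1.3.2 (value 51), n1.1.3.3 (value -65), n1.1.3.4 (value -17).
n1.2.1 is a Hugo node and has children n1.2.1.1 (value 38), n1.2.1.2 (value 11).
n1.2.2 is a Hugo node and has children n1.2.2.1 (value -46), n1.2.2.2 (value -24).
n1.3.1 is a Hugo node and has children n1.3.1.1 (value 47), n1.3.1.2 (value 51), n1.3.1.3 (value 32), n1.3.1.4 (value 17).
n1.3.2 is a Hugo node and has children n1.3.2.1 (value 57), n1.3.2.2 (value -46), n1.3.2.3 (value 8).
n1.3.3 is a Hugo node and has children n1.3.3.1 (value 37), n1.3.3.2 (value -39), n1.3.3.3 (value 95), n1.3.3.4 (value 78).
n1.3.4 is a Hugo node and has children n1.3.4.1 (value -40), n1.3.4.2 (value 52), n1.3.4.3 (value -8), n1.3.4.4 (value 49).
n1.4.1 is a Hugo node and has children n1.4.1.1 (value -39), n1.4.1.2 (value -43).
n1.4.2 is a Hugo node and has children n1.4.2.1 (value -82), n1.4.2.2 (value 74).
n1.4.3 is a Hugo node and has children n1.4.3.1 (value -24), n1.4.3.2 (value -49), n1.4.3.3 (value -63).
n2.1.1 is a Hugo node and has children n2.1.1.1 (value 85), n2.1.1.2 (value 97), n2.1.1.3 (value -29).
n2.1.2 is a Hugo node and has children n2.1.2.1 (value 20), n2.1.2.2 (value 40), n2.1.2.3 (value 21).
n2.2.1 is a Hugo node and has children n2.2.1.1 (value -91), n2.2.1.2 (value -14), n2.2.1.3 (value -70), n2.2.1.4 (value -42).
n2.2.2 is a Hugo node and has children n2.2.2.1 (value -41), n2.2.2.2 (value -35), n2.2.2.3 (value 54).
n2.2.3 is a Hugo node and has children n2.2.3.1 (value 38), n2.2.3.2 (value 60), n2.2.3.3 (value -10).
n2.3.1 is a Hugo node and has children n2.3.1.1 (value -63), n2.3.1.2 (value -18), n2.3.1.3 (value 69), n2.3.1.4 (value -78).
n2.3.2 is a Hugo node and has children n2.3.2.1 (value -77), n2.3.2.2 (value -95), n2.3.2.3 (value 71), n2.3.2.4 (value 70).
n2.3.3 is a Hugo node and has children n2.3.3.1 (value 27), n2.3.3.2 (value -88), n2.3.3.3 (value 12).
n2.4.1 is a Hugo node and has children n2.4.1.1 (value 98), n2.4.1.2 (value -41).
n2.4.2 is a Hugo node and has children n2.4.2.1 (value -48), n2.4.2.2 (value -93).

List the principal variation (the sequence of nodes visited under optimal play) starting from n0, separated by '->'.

n1.1.1 (Hugo): max(63, -22) = 63
n1.1.2 (Hugo): max(-71, -3) = -3
n1.1.3 (Hugo): max(-66, 51, -65, -17) = 51
n1.1 (Kira): min(63, -3, 51) = -3
n1.2.1 (Hugo): max(38, 11) = 38
n1.2.2 (Hugo): max(-46, -24) = -24
n1.2 (Kira): min(38, -24) = -24
n1.3.1 (Hugo): max(47, 51, 32, 17) = 51
n1.3.2 (Hugo): max(57, -46, 8) = 57
n1.3.3 (Hugo): max(37, -39, 95, 78) = 95
n1.3.4 (Hugo): max(-40, 52, -8, 49) = 52
n1.3 (Kira): min(51, 57, 95, 52) = 51
n1.4.1 (Hugo): max(-39, -43) = -39
n1.4.2 (Hugo): max(-82, 74) = 74
n1.4.3 (Hugo): max(-24, -49, -63) = -24
n1.4 (Kira): min(-39, 74, -24) = -39
n1 (Hugo): max(-3, -24, 51, -39) = 51
n2.1.1 (Hugo): max(85, 97, -29) = 97
n2.1.2 (Hugo): max(20, 40, 21) = 40
n2.1 (Kira): min(97, 40) = 40
n2.2.1 (Hugo): max(-91, -14, -70, -42) = -14
n2.2.2 (Hugo): max(-41, -35, 54) = 54
n2.2.3 (Hugo): max(38, 60, -10) = 60
n2.2 (Kira): min(-14, 54, 60) = -14
n2.3.1 (Hugo): max(-63, -18, 69, -78) = 69
n2.3.2 (Hugo): max(-77, -95, 71, 70) = 71
n2.3.3 (Hugo): max(27, -88, 12) = 27
n2.3 (Kira): min(69, 71, 27) = 27
n2.4.1 (Hugo): max(98, -41) = 98
n2.4.2 (Hugo): max(-48, -93) = -48
n2.4 (Kira): min(98, -48) = -48
n2 (Hugo): max(40, -14, 27, -48) = 40
n0 (Kira): min(51, 40) = 40
At n0, Kira picks n2 (lowest: 40).
At n2, Hugo picks n2.1 (highest: 40).
At n2.1, Kira picks n2.1.2 (lowest: 40).
At n2.1.2, Hugo picks n2.1.2.2 (highest: 40).
Terminal value 40.

n0 -> n2 -> n2.1 -> n2.1.2 -> n2.1.2.2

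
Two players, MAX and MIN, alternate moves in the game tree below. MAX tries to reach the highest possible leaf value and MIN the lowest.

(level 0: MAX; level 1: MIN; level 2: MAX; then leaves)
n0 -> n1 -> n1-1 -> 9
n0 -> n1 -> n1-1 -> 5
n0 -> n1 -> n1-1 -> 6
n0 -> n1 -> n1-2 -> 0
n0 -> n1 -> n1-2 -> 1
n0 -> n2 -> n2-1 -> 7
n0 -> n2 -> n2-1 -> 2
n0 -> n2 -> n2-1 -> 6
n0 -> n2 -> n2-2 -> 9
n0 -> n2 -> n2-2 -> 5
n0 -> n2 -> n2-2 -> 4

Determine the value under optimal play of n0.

7

n1-1 (MAX): max(9, 5, 6) = 9
n1-2 (MAX): max(0, 1) = 1
n1 (MIN): min(9, 1) = 1
n2-1 (MAX): max(7, 2, 6) = 7
n2-2 (MAX): max(9, 5, 4) = 9
n2 (MIN): min(7, 9) = 7
n0 (MAX): max(1, 7) = 7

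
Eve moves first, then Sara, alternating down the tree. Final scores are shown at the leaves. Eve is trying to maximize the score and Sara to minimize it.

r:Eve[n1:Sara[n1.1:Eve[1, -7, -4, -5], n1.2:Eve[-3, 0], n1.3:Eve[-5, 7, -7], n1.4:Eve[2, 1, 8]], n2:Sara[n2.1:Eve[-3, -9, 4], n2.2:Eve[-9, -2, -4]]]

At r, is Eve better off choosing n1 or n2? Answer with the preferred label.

n1

n1.1 (Eve): max(1, -7, -4, -5) = 1
n1.2 (Eve): max(-3, 0) = 0
n1.3 (Eve): max(-5, 7, -7) = 7
n1.4 (Eve): max(2, 1, 8) = 8
n1 (Sara): min(1, 0, 7, 8) = 0
n2.1 (Eve): max(-3, -9, 4) = 4
n2.2 (Eve): max(-9, -2, -4) = -2
n2 (Sara): min(4, -2) = -2
Eve prefers the higher value; n1=0, n2=-2. n1 is better since 0 > -2.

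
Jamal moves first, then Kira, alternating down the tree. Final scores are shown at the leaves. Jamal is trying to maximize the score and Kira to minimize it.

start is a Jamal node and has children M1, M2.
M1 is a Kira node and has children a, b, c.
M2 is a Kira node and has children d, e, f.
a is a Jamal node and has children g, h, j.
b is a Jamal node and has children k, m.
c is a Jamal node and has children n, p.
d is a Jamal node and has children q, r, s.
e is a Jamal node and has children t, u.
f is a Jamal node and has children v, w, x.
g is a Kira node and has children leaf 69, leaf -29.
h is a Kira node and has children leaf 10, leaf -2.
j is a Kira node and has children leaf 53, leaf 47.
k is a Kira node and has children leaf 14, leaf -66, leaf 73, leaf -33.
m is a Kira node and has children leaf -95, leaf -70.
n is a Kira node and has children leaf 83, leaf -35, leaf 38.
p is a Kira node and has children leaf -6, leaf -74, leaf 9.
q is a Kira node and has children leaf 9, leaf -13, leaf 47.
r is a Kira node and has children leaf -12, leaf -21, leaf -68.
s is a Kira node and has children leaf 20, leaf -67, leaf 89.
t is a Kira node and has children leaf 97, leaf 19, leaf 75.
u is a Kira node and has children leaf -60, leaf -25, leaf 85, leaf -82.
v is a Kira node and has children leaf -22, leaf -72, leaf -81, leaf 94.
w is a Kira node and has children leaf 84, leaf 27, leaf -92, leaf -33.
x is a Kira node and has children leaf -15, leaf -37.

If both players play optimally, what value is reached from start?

-37

g (Kira): min(69, -29) = -29
h (Kira): min(10, -2) = -2
j (Kira): min(53, 47) = 47
a (Jamal): max(-29, -2, 47) = 47
k (Kira): min(14, -66, 73, -33) = -66
m (Kira): min(-95, -70) = -95
b (Jamal): max(-66, -95) = -66
n (Kira): min(83, -35, 38) = -35
p (Kira): min(-6, -74, 9) = -74
c (Jamal): max(-35, -74) = -35
M1 (Kira): min(47, -66, -35) = -66
q (Kira): min(9, -13, 47) = -13
r (Kira): min(-12, -21, -68) = -68
s (Kira): min(20, -67, 89) = -67
d (Jamal): max(-13, -68, -67) = -13
t (Kira): min(97, 19, 75) = 19
u (Kira): min(-60, -25, 85, -82) = -82
e (Jamal): max(19, -82) = 19
v (Kira): min(-22, -72, -81, 94) = -81
w (Kira): min(84, 27, -92, -33) = -92
x (Kira): min(-15, -37) = -37
f (Jamal): max(-81, -92, -37) = -37
M2 (Kira): min(-13, 19, -37) = -37
start (Jamal): max(-66, -37) = -37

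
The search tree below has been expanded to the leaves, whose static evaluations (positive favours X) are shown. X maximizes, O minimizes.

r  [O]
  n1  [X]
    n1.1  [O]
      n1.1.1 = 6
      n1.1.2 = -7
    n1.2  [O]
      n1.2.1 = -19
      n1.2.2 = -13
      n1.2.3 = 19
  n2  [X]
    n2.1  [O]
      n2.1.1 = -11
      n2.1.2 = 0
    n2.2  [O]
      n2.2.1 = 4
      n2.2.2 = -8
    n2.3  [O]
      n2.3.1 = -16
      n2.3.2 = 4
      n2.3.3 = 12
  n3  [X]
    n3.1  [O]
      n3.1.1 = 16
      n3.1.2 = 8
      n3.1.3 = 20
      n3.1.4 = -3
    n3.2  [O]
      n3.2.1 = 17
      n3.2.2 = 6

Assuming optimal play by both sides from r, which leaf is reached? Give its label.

n2.2.2

n1.1 (O): min(6, -7) = -7
n1.2 (O): min(-19, -13, 19) = -19
n1 (X): max(-7, -19) = -7
n2.1 (O): min(-11, 0) = -11
n2.2 (O): min(4, -8) = -8
n2.3 (O): min(-16, 4, 12) = -16
n2 (X): max(-11, -8, -16) = -8
n3.1 (O): min(16, 8, 20, -3) = -3
n3.2 (O): min(17, 6) = 6
n3 (X): max(-3, 6) = 6
r (O): min(-7, -8, 6) = -8
At r, O picks n2 (lowest: -8).
At n2, X picks n2.2 (highest: -8).
At n2.2, O picks n2.2.2 (lowest: -8).
Terminal value -8.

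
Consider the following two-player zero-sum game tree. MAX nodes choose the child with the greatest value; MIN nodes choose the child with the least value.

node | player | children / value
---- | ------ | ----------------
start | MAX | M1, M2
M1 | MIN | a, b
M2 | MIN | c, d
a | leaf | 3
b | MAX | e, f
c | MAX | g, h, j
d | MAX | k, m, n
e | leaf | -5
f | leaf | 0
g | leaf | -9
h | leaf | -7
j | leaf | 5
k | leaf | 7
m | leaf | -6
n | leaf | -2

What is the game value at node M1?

b (MAX): max(-5, 0) = 0
M1 (MIN): min(3, 0) = 0

0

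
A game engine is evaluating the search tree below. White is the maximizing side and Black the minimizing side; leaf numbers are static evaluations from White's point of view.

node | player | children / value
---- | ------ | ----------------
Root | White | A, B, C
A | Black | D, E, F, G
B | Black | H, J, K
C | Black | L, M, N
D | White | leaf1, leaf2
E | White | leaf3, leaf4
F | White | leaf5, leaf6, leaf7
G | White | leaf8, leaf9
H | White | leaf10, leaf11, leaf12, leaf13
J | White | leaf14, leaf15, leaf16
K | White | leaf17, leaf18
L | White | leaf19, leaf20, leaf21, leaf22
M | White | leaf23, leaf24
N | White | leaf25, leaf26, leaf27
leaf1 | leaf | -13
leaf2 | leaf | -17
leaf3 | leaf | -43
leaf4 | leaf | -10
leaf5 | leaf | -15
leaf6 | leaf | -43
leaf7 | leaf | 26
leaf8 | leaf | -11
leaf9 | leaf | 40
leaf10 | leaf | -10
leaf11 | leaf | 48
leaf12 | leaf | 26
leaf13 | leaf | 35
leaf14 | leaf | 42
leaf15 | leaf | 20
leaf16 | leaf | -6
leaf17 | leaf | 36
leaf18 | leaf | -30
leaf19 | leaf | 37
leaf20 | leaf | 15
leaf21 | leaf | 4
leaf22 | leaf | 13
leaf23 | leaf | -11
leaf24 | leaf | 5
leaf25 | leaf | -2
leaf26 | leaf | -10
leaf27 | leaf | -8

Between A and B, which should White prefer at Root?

D (White): max(-13, -17) = -13
E (White): max(-43, -10) = -10
F (White): max(-15, -43, 26) = 26
G (White): max(-11, 40) = 40
A (Black): min(-13, -10, 26, 40) = -13
H (White): max(-10, 48, 26, 35) = 48
J (White): max(42, 20, -6) = 42
K (White): max(36, -30) = 36
B (Black): min(48, 42, 36) = 36
White prefers the higher value; A=-13, B=36. B is better since 36 > -13.

B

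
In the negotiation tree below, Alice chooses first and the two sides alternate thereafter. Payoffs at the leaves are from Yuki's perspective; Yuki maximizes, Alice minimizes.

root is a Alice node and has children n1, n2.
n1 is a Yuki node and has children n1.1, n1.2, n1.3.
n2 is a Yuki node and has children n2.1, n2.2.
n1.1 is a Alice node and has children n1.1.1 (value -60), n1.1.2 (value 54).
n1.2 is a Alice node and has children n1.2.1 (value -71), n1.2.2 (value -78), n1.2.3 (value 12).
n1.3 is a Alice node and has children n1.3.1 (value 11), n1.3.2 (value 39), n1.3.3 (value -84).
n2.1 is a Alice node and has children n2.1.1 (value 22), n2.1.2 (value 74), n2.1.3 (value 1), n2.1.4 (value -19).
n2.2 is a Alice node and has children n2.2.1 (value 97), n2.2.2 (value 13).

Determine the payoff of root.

-60

n1.1 (Alice): min(-60, 54) = -60
n1.2 (Alice): min(-71, -78, 12) = -78
n1.3 (Alice): min(11, 39, -84) = -84
n1 (Yuki): max(-60, -78, -84) = -60
n2.1 (Alice): min(22, 74, 1, -19) = -19
n2.2 (Alice): min(97, 13) = 13
n2 (Yuki): max(-19, 13) = 13
root (Alice): min(-60, 13) = -60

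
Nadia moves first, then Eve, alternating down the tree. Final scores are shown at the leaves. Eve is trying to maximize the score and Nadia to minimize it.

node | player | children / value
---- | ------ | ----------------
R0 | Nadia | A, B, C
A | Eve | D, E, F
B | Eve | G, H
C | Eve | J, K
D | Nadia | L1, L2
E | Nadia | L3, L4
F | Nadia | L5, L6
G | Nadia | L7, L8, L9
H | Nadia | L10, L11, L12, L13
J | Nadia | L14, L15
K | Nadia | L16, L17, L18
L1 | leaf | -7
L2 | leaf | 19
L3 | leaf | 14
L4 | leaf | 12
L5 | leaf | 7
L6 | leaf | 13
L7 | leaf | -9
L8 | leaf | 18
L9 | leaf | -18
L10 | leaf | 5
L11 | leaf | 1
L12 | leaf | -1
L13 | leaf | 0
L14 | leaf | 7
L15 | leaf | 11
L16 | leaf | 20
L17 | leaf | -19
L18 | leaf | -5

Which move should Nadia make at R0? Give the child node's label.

D (Nadia): min(-7, 19) = -7
E (Nadia): min(14, 12) = 12
F (Nadia): min(7, 13) = 7
A (Eve): max(-7, 12, 7) = 12
G (Nadia): min(-9, 18, -18) = -18
H (Nadia): min(5, 1, -1, 0) = -1
B (Eve): max(-18, -1) = -1
J (Nadia): min(7, 11) = 7
K (Nadia): min(20, -19, -5) = -19
C (Eve): max(7, -19) = 7
R0 (Nadia): min(12, -1, 7) = -1
Nadia at R0 wants the lowest of {A=12, B=-1, C=7}, so chooses B.

B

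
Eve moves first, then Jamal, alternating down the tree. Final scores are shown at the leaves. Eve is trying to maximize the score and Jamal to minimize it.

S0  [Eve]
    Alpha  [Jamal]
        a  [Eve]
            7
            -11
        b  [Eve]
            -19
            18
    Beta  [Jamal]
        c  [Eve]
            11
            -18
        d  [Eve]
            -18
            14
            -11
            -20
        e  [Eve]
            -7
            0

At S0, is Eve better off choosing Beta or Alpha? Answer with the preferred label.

Alpha

c (Eve): max(11, -18) = 11
d (Eve): max(-18, 14, -11, -20) = 14
e (Eve): max(-7, 0) = 0
Beta (Jamal): min(11, 14, 0) = 0
a (Eve): max(7, -11) = 7
b (Eve): max(-19, 18) = 18
Alpha (Jamal): min(7, 18) = 7
Eve prefers the higher value; Beta=0, Alpha=7. Alpha is better since 7 > 0.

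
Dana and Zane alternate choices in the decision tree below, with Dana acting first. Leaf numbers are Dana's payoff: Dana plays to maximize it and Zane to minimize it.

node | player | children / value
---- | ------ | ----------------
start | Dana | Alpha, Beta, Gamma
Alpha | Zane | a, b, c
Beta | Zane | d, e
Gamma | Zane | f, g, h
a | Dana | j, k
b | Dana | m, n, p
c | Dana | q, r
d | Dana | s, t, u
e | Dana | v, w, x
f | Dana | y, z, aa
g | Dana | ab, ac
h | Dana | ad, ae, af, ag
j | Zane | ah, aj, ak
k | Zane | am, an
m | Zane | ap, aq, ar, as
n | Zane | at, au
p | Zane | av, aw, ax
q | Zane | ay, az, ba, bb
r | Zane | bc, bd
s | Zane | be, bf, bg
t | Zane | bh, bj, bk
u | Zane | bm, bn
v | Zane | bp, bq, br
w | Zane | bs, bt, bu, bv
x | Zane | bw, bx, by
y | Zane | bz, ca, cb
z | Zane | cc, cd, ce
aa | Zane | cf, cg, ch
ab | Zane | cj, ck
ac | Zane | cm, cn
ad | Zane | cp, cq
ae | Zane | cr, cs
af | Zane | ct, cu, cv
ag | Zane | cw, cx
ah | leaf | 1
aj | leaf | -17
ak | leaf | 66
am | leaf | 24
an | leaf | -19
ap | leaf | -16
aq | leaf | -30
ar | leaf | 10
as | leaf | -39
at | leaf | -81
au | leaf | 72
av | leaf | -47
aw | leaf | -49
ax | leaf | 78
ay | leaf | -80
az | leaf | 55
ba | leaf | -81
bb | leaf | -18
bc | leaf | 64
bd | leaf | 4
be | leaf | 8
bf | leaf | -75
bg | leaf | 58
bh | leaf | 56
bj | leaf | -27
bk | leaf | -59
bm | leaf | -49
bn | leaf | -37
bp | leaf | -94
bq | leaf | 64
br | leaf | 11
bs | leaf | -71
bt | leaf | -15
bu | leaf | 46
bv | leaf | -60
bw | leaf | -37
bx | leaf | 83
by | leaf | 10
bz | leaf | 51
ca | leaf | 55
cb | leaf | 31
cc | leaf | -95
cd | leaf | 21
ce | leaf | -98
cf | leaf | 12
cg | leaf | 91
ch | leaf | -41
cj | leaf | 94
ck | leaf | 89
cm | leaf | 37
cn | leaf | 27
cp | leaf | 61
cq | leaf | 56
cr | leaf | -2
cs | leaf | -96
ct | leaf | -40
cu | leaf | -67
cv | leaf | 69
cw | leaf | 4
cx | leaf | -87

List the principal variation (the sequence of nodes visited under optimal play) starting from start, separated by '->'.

j (Zane): min(1, -17, 66) = -17
k (Zane): min(24, -19) = -19
a (Dana): max(-17, -19) = -17
m (Zane): min(-16, -30, 10, -39) = -39
n (Zane): min(-81, 72) = -81
p (Zane): min(-47, -49, 78) = -49
b (Dana): max(-39, -81, -49) = -39
q (Zane): min(-80, 55, -81, -18) = -81
r (Zane): min(64, 4) = 4
c (Dana): max(-81, 4) = 4
Alpha (Zane): min(-17, -39, 4) = -39
s (Zane): min(8, -75, 58) = -75
t (Zane): min(56, -27, -59) = -59
u (Zane): min(-49, -37) = -49
d (Dana): max(-75, -59, -49) = -49
v (Zane): min(-94, 64, 11) = -94
w (Zane): min(-71, -15, 46, -60) = -71
x (Zane): min(-37, 83, 10) = -37
e (Dana): max(-94, -71, -37) = -37
Beta (Zane): min(-49, -37) = -49
y (Zane): min(51, 55, 31) = 31
z (Zane): min(-95, 21, -98) = -98
aa (Zane): min(12, 91, -41) = -41
f (Dana): max(31, -98, -41) = 31
ab (Zane): min(94, 89) = 89
ac (Zane): min(37, 27) = 27
g (Dana): max(89, 27) = 89
ad (Zane): min(61, 56) = 56
ae (Zane): min(-2, -96) = -96
af (Zane): min(-40, -67, 69) = -67
ag (Zane): min(4, -87) = -87
h (Dana): max(56, -96, -67, -87) = 56
Gamma (Zane): min(31, 89, 56) = 31
start (Dana): max(-39, -49, 31) = 31
At start, Dana picks Gamma (highest: 31).
At Gamma, Zane picks f (lowest: 31).
At f, Dana picks y (highest: 31).
At y, Zane picks cb (lowest: 31).
Terminal value 31.

start -> Gamma -> f -> y -> cb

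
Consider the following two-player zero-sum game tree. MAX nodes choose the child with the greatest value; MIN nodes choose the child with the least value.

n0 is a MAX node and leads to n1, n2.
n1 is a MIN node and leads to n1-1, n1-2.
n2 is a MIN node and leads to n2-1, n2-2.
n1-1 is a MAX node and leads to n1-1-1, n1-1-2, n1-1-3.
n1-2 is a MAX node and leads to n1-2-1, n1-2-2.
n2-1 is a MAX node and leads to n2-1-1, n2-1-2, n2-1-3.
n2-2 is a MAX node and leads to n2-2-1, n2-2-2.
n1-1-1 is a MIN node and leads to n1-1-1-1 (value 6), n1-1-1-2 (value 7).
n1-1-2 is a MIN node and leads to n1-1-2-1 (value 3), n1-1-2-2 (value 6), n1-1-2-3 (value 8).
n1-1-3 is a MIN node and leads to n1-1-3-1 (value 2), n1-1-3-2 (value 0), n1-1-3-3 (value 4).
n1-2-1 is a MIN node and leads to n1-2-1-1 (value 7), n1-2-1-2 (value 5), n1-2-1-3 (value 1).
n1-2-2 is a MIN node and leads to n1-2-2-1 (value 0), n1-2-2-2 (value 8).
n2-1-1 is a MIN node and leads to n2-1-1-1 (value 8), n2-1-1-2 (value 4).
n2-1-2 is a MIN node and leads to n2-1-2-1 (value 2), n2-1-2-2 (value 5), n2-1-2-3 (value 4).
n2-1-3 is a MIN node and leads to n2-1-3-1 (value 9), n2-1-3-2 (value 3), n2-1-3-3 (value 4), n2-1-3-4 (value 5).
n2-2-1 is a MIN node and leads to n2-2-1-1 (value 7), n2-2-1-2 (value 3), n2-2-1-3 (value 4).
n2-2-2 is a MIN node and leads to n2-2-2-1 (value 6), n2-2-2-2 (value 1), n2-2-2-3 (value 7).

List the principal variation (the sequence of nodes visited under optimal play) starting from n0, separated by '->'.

n0 -> n2 -> n2-2 -> n2-2-1 -> n2-2-1-2

n1-1-1 (MIN): min(6, 7) = 6
n1-1-2 (MIN): min(3, 6, 8) = 3
n1-1-3 (MIN): min(2, 0, 4) = 0
n1-1 (MAX): max(6, 3, 0) = 6
n1-2-1 (MIN): min(7, 5, 1) = 1
n1-2-2 (MIN): min(0, 8) = 0
n1-2 (MAX): max(1, 0) = 1
n1 (MIN): min(6, 1) = 1
n2-1-1 (MIN): min(8, 4) = 4
n2-1-2 (MIN): min(2, 5, 4) = 2
n2-1-3 (MIN): min(9, 3, 4, 5) = 3
n2-1 (MAX): max(4, 2, 3) = 4
n2-2-1 (MIN): min(7, 3, 4) = 3
n2-2-2 (MIN): min(6, 1, 7) = 1
n2-2 (MAX): max(3, 1) = 3
n2 (MIN): min(4, 3) = 3
n0 (MAX): max(1, 3) = 3
At n0, MAX picks n2 (highest: 3).
At n2, MIN picks n2-2 (lowest: 3).
At n2-2, MAX picks n2-2-1 (highest: 3).
At n2-2-1, MIN picks n2-2-1-2 (lowest: 3).
Terminal value 3.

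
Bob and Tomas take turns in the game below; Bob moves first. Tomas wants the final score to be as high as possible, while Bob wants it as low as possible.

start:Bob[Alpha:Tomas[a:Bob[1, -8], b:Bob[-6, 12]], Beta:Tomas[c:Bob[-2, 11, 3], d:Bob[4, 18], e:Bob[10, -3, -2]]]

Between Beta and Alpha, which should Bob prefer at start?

Alpha

c (Bob): min(-2, 11, 3) = -2
d (Bob): min(4, 18) = 4
e (Bob): min(10, -3, -2) = -3
Beta (Tomas): max(-2, 4, -3) = 4
a (Bob): min(1, -8) = -8
b (Bob): min(-6, 12) = -6
Alpha (Tomas): max(-8, -6) = -6
Bob prefers the lower value; Beta=4, Alpha=-6. Alpha is better since -6 < 4.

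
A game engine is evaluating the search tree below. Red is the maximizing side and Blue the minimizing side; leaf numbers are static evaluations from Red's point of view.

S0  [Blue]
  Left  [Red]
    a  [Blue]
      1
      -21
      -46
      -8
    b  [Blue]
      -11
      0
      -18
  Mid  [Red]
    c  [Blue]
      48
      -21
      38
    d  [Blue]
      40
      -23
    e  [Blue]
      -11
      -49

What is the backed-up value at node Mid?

c (Blue): min(48, -21, 38) = -21
d (Blue): min(40, -23) = -23
e (Blue): min(-11, -49) = -49
Mid (Red): max(-21, -23, -49) = -21

-21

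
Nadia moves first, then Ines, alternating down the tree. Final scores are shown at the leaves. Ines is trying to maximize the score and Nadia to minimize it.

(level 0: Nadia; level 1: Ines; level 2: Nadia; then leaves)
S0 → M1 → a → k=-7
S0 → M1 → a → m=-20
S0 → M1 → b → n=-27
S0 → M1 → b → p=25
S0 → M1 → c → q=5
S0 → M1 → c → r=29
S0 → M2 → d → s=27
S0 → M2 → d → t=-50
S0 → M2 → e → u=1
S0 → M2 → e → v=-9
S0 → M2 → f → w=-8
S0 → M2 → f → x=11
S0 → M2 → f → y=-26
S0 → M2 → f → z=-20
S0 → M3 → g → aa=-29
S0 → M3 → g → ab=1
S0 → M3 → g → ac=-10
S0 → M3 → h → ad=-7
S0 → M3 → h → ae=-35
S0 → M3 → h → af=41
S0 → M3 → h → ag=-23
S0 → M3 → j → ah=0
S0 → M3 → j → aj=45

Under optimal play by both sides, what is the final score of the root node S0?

-9

a (Nadia): min(-7, -20) = -20
b (Nadia): min(-27, 25) = -27
c (Nadia): min(5, 29) = 5
M1 (Ines): max(-20, -27, 5) = 5
d (Nadia): min(27, -50) = -50
e (Nadia): min(1, -9) = -9
f (Nadia): min(-8, 11, -26, -20) = -26
M2 (Ines): max(-50, -9, -26) = -9
g (Nadia): min(-29, 1, -10) = -29
h (Nadia): min(-7, -35, 41, -23) = -35
j (Nadia): min(0, 45) = 0
M3 (Ines): max(-29, -35, 0) = 0
S0 (Nadia): min(5, -9, 0) = -9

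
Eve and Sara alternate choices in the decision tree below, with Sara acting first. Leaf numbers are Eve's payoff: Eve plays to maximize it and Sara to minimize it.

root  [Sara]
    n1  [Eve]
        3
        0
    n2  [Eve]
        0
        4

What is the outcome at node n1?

n1 (Eve): max(3, 0) = 3

3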